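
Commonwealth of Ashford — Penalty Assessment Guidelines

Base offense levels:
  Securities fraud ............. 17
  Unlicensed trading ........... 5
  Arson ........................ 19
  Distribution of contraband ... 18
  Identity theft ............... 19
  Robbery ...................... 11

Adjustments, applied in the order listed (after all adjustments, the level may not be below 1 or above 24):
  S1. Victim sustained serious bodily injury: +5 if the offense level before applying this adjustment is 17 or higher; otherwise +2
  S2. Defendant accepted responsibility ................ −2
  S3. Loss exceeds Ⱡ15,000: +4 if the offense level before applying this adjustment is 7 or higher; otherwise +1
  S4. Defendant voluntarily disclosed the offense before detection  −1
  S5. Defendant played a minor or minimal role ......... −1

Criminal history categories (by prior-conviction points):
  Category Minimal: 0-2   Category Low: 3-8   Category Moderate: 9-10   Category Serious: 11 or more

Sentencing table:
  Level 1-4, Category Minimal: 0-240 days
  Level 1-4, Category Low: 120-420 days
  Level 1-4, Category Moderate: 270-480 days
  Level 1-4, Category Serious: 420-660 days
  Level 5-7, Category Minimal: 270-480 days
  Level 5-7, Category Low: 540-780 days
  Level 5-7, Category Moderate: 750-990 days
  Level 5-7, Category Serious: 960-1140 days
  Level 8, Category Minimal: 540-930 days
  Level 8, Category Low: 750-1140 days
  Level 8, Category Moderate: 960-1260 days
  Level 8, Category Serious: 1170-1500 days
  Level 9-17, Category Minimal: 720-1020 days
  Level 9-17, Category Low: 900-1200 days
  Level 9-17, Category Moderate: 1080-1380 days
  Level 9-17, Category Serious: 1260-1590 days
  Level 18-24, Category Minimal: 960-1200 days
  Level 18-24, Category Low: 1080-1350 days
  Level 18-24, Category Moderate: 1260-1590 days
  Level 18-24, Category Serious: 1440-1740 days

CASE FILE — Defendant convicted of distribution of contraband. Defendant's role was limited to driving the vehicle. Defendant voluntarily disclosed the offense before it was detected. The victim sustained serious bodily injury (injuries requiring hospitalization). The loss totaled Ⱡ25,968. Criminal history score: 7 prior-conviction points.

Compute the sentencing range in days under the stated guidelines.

1080-1350 days

Base offense level for distribution of contraband: 18.
S1 applies (level before this adjustment is 18 ≥ 17, so +5): 18 + 5 = 23.
S2 does not apply.
S3 applies (level before this adjustment is 23 ≥ 7, so +4): 23 + 4 = 27.
S4 applies: 27 − 1 = 26.
S5 applies: 26 − 1 = 25.
Level 25 exceeds the maximum of 24; capped at 24.
Final offense level: 24.
Criminal history: 7 prior points → Category Low (3-8).
Level 24 falls in the 18-24 band.
Grid: Level 18-24 × Category Low = 1080-1350 days.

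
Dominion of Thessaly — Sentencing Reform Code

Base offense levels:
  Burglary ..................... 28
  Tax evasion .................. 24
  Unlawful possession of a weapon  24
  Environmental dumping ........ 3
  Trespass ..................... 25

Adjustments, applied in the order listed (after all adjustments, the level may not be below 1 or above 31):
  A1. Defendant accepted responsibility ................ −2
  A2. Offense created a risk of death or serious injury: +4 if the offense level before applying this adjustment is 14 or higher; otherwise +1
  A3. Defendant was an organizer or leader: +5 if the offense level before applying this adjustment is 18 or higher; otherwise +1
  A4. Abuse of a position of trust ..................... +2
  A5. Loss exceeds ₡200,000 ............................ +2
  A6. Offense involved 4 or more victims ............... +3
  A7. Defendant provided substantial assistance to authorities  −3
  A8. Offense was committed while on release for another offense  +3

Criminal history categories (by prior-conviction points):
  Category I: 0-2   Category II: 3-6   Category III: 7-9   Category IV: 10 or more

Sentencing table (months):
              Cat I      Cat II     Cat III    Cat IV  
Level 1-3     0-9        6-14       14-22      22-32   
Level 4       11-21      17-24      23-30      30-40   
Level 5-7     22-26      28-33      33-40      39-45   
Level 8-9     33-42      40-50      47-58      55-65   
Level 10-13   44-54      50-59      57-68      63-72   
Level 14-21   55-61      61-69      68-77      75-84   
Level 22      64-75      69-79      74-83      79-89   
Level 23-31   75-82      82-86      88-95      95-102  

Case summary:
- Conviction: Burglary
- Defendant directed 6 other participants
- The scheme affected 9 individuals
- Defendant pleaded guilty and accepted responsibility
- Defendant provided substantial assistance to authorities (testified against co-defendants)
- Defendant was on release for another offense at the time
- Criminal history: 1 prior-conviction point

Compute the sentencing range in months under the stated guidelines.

Base offense level for burglary: 28.
A1 applies: 28 − 2 = 26.
A2 does not apply.
A3 applies (level before this adjustment is 26 ≥ 18, so +5): 26 + 5 = 31.
A6 applies: 31 + 3 = 34.
A7 applies: 34 − 3 = 31.
A8 applies: 31 + 3 = 34.
Level 34 exceeds the maximum of 31; capped at 31.
Final offense level: 31.
Criminal history: 1 prior point → Category I (0-2).
Level 31 falls in the 23-31 band.
Grid: Level 23-31 × Category I = 75-82 months.

75-82 months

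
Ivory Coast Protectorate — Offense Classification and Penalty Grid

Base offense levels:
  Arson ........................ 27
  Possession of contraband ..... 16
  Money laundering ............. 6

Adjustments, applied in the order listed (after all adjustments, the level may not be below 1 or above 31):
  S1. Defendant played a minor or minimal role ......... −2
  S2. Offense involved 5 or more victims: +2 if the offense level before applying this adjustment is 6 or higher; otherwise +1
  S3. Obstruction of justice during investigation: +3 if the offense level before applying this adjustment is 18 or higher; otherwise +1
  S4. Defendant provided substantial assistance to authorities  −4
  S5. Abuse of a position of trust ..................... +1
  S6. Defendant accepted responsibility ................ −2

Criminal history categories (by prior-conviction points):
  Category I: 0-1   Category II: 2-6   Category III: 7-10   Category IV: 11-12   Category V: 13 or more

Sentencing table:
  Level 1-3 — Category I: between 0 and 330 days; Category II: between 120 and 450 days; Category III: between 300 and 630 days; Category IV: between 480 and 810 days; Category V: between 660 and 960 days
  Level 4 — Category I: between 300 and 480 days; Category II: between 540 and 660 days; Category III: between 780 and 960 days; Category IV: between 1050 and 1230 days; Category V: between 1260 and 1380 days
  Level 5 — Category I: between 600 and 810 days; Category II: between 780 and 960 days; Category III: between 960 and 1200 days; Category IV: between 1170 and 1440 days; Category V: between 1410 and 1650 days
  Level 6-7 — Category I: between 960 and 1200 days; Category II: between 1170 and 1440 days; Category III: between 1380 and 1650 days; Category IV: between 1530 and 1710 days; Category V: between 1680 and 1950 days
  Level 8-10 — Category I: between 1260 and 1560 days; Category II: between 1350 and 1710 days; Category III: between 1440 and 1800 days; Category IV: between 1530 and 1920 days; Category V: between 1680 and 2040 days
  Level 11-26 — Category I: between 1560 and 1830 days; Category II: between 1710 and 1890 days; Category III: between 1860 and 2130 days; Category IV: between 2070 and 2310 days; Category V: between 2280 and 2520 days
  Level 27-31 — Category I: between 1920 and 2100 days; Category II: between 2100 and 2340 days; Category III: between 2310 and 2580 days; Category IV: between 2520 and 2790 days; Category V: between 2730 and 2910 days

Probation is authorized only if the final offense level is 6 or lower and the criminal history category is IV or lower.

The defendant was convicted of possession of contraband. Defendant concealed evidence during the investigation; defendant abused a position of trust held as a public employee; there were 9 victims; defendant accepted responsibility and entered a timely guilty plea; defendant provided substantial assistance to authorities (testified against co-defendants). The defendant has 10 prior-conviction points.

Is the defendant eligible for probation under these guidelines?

No

Base offense level for possession of contraband: 16.
S2 applies (level before this adjustment is 16 ≥ 6, so +2): 16 + 2 = 18.
S3 applies (level before this adjustment is 18 ≥ 18, so +3): 18 + 3 = 21.
S4 applies: 21 − 4 = 17.
S5 applies: 17 + 1 = 18.
S6 applies: 18 − 2 = 16.
Final offense level: 16.
Criminal history: 10 prior points → Category III (7-10).
Level 16 falls in the 11-26 band.
Grid: Level 11-26 × Category III = 1860-2130 days.
Probation check: level 16 > 6 and category III ≤ IV → not eligible.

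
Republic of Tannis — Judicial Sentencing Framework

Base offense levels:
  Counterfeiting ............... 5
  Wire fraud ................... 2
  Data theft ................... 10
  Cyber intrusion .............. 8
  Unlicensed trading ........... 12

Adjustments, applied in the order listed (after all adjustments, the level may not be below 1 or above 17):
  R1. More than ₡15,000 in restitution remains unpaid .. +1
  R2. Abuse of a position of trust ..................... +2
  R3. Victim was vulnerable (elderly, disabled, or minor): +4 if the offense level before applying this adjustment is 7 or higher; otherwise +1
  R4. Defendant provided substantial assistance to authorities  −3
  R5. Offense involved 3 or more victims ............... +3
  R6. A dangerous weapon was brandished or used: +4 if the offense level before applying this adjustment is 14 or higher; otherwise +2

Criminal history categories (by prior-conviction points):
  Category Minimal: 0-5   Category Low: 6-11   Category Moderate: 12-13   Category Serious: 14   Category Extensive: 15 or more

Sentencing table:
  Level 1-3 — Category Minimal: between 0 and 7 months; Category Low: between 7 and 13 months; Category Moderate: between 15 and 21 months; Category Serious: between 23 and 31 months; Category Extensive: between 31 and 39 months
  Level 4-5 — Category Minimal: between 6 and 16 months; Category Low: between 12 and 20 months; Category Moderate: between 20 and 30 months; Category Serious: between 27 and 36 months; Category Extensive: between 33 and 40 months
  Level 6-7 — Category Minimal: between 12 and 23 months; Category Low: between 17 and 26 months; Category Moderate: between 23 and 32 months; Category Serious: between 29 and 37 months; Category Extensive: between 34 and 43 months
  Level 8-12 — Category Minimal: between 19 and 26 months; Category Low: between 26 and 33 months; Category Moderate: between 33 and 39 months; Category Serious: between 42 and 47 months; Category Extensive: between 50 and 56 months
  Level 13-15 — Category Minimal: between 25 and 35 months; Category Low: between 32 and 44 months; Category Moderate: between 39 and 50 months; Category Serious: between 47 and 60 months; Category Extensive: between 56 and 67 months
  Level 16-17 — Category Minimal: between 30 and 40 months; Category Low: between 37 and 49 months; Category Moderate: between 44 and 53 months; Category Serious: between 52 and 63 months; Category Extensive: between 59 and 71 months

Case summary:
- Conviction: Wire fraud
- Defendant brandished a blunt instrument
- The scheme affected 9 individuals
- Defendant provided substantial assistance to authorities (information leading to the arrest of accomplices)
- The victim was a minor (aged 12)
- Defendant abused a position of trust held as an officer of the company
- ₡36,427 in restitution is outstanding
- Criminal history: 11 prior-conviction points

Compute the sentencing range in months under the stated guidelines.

26-33 months

Base offense level for wire fraud: 2.
R1 applies: 2 + 1 = 3.
R2 applies: 3 + 2 = 5.
R3 applies (level before this adjustment is 5 < 7, so +1): 5 + 1 = 6.
R4 applies: 6 − 3 = 3.
R5 applies: 3 + 3 = 6.
R6 applies (level before this adjustment is 6 < 14, so +2): 6 + 2 = 8.
Final offense level: 8.
Criminal history: 11 prior points → Category Low (6-11).
Level 8 falls in the 8-12 band.
Grid: Level 8-12 × Category Low = 26-33 months.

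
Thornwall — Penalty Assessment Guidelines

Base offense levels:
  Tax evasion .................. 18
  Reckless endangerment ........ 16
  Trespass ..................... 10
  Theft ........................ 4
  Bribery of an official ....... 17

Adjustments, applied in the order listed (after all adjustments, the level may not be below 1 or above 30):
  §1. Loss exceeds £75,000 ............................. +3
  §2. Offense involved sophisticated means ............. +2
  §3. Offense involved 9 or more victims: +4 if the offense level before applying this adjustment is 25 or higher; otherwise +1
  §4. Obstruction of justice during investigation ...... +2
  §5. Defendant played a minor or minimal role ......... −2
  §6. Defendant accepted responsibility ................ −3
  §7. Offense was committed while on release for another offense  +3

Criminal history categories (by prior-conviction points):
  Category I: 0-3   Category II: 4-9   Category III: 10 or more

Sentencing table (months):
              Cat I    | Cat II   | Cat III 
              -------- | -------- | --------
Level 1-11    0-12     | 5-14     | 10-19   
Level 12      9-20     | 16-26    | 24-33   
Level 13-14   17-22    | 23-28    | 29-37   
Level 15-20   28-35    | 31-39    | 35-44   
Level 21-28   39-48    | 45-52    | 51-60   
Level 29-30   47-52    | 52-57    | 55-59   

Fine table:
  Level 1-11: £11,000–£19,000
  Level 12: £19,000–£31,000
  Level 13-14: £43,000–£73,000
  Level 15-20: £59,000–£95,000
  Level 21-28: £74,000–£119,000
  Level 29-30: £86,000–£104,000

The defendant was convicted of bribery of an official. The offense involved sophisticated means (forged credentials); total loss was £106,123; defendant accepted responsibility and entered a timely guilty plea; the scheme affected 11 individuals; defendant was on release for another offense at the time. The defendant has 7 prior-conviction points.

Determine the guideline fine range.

Base offense level for bribery of an official: 17.
§1 applies: 17 + 3 = 20.
§2 applies: 20 + 2 = 22.
§3 applies (level before this adjustment is 22 < 25, so +1): 22 + 1 = 23.
§4 does not apply.
§6 applies: 23 − 3 = 20.
§7 applies: 20 + 3 = 23.
Final offense level: 23.
Level 23 falls in the 21-28 band.
Fine table: Level 21-28 → £74,000–£119,000.

£74,000–£119,000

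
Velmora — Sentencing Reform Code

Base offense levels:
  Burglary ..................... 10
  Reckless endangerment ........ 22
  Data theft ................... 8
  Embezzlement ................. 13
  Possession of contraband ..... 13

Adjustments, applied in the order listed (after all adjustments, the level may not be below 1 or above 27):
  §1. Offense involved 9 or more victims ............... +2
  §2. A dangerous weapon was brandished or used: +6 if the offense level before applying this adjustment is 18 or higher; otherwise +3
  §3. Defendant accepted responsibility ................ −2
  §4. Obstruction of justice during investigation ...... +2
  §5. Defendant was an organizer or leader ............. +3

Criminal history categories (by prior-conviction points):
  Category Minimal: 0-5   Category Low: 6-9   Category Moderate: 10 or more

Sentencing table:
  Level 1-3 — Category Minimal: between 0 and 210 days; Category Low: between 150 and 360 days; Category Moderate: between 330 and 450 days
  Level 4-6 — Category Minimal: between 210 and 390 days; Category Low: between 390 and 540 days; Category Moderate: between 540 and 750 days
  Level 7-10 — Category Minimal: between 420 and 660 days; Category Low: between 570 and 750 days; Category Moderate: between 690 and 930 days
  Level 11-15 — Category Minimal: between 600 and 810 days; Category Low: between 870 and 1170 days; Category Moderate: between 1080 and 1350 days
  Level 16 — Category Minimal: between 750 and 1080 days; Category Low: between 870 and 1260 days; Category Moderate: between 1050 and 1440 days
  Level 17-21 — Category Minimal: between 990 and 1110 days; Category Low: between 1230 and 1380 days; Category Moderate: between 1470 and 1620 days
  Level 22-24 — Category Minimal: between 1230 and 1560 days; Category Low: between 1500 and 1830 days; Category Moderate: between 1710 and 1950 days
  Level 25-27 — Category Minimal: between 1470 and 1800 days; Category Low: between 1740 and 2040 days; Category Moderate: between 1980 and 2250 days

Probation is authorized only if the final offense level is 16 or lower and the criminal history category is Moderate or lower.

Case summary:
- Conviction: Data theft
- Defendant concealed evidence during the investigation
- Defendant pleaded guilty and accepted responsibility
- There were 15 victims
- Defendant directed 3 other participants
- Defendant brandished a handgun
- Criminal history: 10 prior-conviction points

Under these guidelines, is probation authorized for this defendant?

Base offense level for data theft: 8.
§1 applies: 8 + 2 = 10.
§2 applies (level before this adjustment is 10 < 18, so +3): 10 + 3 = 13.
§3 applies: 13 − 2 = 11.
§4 applies: 11 + 2 = 13.
§5 applies: 13 + 3 = 16.
Final offense level: 16.
Criminal history: 10 prior points → Category Moderate (10+).
Level 16 falls in the 16 band.
Grid: Level 16 × Category Moderate = 1050-1440 days.
Probation check: level 16 ≤ 16 and category Moderate ≤ Moderate → eligible.

Yes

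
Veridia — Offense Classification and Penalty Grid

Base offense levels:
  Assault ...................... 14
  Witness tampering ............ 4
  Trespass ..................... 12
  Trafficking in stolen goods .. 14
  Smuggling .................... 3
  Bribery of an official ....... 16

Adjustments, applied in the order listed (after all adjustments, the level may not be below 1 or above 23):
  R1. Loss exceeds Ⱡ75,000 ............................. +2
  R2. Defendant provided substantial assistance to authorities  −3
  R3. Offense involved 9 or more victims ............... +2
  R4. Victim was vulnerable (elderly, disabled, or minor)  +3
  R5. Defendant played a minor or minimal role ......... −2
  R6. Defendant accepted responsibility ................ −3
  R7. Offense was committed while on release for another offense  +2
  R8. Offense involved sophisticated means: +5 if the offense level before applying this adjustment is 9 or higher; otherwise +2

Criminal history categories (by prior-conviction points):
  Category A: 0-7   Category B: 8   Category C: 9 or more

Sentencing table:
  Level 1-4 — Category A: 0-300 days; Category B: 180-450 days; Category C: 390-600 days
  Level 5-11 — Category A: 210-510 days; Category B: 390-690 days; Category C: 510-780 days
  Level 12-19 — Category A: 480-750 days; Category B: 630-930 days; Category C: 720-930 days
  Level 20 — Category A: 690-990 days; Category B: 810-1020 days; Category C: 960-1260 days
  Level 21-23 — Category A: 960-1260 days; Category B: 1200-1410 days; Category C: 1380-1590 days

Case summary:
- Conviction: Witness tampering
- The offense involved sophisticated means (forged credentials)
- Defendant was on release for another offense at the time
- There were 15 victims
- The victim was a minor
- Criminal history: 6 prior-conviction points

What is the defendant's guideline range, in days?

480-750 days

Base offense level for witness tampering: 4.
R1 does not apply.
R2 does not apply.
R3 applies: 4 + 2 = 6.
R4 applies: 6 + 3 = 9.
R6 does not apply.
R7 applies: 9 + 2 = 11.
R8 applies (level before this adjustment is 11 ≥ 9, so +5): 11 + 5 = 16.
Final offense level: 16.
Criminal history: 6 prior points → Category A (0-7).
Level 16 falls in the 12-19 band.
Grid: Level 12-19 × Category A = 480-750 days.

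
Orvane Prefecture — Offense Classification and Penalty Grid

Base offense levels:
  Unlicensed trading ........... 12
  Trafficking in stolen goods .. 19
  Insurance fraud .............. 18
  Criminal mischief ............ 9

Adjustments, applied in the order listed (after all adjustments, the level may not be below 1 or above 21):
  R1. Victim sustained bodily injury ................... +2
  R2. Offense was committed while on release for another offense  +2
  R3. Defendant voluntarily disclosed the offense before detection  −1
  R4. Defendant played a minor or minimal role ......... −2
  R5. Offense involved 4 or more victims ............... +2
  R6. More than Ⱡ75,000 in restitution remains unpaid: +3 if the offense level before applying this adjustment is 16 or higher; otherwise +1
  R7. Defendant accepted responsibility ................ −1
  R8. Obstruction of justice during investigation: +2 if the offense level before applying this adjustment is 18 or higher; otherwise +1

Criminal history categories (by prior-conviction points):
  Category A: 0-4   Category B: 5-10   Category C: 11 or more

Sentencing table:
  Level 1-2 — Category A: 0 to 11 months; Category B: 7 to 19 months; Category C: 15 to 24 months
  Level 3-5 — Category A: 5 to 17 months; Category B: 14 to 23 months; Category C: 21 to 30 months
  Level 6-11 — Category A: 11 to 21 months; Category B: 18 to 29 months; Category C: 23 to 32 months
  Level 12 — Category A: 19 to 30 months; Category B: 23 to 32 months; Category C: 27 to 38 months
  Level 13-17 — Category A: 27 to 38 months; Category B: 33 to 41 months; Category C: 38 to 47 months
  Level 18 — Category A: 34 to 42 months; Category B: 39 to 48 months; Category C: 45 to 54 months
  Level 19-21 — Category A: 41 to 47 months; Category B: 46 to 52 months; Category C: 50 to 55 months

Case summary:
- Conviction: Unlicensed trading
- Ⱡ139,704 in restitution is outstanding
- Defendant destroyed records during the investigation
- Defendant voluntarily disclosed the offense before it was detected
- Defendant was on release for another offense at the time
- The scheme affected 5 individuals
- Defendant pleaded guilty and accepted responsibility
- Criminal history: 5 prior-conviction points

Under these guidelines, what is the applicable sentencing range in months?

33-41 months

Base offense level for unlicensed trading: 12.
R1 does not apply.
R2 applies: 12 + 2 = 14.
R3 applies: 14 − 1 = 13.
R5 applies: 13 + 2 = 15.
R6 applies (level before this adjustment is 15 < 16, so +1): 15 + 1 = 16.
R7 applies: 16 − 1 = 15.
R8 applies (level before this adjustment is 15 < 18, so +1): 15 + 1 = 16.
Final offense level: 16.
Criminal history: 5 prior points → Category B (5-10).
Level 16 falls in the 13-17 band.
Grid: Level 13-17 × Category B = 33-41 months.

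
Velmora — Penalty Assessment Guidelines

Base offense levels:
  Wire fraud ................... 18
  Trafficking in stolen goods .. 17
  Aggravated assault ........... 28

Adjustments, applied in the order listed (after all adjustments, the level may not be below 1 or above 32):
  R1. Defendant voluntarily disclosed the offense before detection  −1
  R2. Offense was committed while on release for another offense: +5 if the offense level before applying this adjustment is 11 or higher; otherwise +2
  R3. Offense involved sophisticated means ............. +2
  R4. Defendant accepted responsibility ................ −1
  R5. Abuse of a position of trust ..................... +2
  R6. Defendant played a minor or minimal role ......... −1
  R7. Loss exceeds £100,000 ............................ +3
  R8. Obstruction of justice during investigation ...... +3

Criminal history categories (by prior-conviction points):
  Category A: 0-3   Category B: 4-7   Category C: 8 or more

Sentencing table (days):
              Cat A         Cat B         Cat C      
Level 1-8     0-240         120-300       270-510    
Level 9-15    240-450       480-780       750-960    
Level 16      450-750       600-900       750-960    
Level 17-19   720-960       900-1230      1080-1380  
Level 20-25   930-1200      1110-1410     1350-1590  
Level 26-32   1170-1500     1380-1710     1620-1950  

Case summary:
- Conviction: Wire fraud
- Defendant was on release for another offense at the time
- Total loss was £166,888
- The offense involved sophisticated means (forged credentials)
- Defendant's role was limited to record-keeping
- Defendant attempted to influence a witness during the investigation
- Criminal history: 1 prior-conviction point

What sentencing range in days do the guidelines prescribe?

Base offense level for wire fraud: 18.
R2 applies (level before this adjustment is 18 ≥ 11, so +5): 18 + 5 = 23.
R3 applies: 23 + 2 = 25.
R6 applies: 25 − 1 = 24.
R7 applies: 24 + 3 = 27.
R8 applies: 27 + 3 = 30.
Final offense level: 30.
Criminal history: 1 prior point → Category A (0-3).
Level 30 falls in the 26-32 band.
Grid: Level 26-32 × Category A = 1170-1500 days.

1170-1500 days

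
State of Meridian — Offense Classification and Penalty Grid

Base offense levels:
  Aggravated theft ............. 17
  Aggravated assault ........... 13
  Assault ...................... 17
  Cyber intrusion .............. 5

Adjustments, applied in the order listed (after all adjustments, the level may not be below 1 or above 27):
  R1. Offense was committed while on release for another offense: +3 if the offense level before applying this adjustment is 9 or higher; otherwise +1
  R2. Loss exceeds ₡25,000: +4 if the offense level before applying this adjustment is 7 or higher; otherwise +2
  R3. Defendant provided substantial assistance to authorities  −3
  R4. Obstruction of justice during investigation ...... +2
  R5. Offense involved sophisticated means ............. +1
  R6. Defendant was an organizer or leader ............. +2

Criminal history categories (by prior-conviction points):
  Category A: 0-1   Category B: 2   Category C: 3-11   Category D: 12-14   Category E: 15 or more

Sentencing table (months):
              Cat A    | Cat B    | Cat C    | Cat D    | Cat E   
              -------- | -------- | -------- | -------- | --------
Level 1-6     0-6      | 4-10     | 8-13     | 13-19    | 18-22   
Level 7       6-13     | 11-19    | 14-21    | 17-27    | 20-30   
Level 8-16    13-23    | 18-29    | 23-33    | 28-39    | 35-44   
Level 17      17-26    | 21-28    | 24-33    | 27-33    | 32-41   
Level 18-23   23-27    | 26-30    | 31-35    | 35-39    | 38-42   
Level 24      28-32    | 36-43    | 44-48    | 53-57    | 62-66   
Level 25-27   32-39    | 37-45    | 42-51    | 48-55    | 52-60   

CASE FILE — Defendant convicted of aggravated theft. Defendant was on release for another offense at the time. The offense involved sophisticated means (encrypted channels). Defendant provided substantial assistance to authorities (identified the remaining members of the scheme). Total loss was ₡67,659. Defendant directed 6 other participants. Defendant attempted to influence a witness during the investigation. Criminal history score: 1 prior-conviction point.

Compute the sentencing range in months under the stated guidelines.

32-39 months

Base offense level for aggravated theft: 17.
R1 applies (level before this adjustment is 17 ≥ 9, so +3): 17 + 3 = 20.
R2 applies (level before this adjustment is 20 ≥ 7, so +4): 20 + 4 = 24.
R3 applies: 24 − 3 = 21.
R4 applies: 21 + 2 = 23.
R5 applies: 23 + 1 = 24.
R6 applies: 24 + 2 = 26.
Final offense level: 26.
Criminal history: 1 prior point → Category A (0-1).
Level 26 falls in the 25-27 band.
Grid: Level 25-27 × Category A = 32-39 months.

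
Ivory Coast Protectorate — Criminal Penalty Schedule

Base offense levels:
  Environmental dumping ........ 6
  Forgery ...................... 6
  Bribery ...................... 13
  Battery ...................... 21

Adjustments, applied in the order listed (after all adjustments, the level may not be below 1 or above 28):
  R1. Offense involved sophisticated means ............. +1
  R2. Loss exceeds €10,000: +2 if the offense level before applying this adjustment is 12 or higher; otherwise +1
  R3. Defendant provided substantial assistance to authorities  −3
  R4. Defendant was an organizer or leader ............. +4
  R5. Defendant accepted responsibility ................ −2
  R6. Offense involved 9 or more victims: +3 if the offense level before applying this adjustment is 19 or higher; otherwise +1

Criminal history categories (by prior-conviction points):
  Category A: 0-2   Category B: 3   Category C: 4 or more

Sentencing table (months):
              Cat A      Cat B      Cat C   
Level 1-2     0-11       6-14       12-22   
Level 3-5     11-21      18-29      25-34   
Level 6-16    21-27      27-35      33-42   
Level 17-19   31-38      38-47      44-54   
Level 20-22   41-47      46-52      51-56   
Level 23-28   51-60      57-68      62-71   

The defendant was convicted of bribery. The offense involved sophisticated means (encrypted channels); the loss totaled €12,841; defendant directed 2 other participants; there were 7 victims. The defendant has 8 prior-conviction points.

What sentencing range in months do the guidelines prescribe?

51-56 months

Base offense level for bribery: 13.
R1 applies: 13 + 1 = 14.
R2 applies (level before this adjustment is 14 ≥ 12, so +2): 14 + 2 = 16.
R3 does not apply.
R4 applies: 16 + 4 = 20.
Final offense level: 20.
Criminal history: 8 prior points → Category C (4+).
Level 20 falls in the 20-22 band.
Grid: Level 20-22 × Category C = 51-56 months.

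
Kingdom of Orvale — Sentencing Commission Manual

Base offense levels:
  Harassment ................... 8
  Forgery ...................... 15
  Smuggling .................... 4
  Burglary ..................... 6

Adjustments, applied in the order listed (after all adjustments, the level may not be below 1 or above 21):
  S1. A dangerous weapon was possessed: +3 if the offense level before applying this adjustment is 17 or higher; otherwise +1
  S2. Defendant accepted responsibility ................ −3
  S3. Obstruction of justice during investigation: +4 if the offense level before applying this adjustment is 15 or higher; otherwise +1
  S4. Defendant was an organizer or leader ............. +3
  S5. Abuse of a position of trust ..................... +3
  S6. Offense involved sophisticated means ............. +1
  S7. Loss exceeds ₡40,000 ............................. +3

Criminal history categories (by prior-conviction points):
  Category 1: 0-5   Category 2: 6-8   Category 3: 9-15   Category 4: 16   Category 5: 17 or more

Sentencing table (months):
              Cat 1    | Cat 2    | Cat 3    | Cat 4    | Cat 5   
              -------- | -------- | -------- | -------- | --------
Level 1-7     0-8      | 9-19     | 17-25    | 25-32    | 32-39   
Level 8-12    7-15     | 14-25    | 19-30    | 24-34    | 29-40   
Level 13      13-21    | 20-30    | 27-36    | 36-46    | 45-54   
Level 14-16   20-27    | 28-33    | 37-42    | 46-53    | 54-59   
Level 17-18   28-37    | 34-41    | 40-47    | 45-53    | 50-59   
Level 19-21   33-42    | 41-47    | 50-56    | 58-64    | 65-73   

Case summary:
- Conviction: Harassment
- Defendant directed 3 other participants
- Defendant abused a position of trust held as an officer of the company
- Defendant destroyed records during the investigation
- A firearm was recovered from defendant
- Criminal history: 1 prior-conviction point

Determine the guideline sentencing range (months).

20-27 months

Base offense level for harassment: 8.
S1 applies (level before this adjustment is 8 < 17, so +1): 8 + 1 = 9.
S3 applies (level before this adjustment is 9 < 15, so +1): 9 + 1 = 10.
S4 applies: 10 + 3 = 13.
S5 applies: 13 + 3 = 16.
S6 does not apply.
S7 does not apply.
Final offense level: 16.
Criminal history: 1 prior point → Category 1 (0-5).
Level 16 falls in the 14-16 band.
Grid: Level 14-16 × Category 1 = 20-27 months.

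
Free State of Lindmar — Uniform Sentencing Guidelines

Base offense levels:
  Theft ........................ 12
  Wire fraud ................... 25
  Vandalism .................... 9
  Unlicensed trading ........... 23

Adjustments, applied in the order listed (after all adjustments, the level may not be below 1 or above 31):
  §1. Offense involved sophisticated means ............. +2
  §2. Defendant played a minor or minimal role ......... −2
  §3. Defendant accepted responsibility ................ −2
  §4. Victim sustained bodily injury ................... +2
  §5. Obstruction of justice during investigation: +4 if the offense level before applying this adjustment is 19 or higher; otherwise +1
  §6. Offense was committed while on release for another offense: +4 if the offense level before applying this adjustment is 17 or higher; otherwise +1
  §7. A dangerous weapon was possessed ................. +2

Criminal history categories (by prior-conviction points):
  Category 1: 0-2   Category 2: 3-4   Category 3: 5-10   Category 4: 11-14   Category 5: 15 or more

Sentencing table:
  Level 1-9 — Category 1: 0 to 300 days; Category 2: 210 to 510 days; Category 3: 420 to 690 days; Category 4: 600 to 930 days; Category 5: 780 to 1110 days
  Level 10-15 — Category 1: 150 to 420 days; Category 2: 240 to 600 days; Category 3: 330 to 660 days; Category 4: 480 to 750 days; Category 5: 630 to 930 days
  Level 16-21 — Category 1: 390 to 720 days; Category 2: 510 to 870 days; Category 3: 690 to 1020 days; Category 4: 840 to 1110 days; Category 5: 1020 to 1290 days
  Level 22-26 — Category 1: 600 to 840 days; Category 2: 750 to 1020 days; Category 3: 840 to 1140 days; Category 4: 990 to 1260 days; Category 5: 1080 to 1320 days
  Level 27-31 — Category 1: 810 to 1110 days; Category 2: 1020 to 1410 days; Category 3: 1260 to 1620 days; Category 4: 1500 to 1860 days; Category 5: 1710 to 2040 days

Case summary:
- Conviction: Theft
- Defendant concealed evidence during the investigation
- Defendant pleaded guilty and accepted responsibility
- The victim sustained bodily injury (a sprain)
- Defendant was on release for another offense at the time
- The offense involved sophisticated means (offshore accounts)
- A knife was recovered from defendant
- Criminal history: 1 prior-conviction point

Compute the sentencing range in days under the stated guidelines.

390-720 days

Base offense level for theft: 12.
§1 applies: 12 + 2 = 14.
§3 applies: 14 − 2 = 12.
§4 applies: 12 + 2 = 14.
§5 applies (level before this adjustment is 14 < 19, so +1): 14 + 1 = 15.
§6 applies (level before this adjustment is 15 < 17, so +1): 15 + 1 = 16.
§7 applies: 16 + 2 = 18.
Final offense level: 18.
Criminal history: 1 prior point → Category 1 (0-2).
Level 18 falls in the 16-21 band.
Grid: Level 16-21 × Category 1 = 390-720 days.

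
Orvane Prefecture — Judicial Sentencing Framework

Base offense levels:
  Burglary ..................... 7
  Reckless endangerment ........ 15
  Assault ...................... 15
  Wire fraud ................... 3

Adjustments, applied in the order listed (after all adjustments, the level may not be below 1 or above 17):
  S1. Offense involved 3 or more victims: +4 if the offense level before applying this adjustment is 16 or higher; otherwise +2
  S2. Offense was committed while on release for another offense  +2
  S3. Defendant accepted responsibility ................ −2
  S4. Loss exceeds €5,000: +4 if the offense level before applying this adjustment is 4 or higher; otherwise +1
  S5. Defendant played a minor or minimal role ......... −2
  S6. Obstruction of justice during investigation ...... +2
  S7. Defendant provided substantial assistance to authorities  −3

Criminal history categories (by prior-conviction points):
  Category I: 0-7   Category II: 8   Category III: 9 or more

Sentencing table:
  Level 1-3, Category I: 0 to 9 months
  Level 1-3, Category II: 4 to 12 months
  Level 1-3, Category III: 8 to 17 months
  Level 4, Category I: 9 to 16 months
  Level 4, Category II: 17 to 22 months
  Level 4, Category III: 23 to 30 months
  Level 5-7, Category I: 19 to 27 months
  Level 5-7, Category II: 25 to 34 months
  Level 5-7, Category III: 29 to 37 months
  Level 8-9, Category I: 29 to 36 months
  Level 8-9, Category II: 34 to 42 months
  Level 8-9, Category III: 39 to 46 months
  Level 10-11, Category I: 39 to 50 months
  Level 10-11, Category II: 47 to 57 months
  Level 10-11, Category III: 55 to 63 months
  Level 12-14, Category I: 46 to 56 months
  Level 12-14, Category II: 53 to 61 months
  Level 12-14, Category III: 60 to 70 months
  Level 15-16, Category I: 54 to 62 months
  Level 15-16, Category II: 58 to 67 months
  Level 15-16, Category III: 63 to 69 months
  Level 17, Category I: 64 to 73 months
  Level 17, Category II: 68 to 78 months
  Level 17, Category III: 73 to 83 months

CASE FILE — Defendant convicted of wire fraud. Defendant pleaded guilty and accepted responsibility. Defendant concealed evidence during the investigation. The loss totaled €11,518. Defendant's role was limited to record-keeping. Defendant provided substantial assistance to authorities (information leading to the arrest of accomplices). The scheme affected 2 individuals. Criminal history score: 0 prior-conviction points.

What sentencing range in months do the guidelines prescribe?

0-9 months

Base offense level for wire fraud: 3.
S1 does not apply.
S3 applies: 3 − 2 = 1.
S4 applies (level before this adjustment is 1 < 4, so +1): 1 + 1 = 2.
S5 applies: 2 − 2 = 0.
S6 applies: 0 + 2 = 2.
S7 applies: 2 − 3 = -1.
Level -1 is below the minimum of 1; floored at 1.
Final offense level: 1.
Criminal history: 0 prior points → Category I (0-7).
Level 1 falls in the 1-3 band.
Grid: Level 1-3 × Category I = 0-9 months.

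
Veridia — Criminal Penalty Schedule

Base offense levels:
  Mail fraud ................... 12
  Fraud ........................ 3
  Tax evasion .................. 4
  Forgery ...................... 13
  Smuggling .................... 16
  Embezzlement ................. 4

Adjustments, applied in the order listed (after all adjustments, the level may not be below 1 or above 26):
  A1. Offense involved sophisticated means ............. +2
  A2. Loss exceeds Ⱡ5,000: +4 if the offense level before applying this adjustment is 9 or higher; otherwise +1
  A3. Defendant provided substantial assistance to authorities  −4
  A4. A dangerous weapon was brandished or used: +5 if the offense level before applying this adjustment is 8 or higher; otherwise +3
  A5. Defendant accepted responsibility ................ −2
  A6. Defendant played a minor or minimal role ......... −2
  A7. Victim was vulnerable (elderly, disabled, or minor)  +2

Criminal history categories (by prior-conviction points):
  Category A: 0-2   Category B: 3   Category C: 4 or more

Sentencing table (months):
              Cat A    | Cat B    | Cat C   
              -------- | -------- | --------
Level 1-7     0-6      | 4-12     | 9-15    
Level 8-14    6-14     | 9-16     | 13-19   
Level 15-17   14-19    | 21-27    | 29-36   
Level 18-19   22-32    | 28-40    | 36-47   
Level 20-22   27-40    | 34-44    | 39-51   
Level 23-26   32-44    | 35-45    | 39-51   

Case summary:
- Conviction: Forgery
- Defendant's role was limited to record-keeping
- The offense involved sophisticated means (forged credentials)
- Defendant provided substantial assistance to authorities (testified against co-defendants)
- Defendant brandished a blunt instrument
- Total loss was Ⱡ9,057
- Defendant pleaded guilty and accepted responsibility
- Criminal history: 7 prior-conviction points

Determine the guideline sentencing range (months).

Base offense level for forgery: 13.
A1 applies: 13 + 2 = 15.
A2 applies (level before this adjustment is 15 ≥ 9, so +4): 15 + 4 = 19.
A3 applies: 19 − 4 = 15.
A4 applies (level before this adjustment is 15 ≥ 8, so +5): 15 + 5 = 20.
A5 applies: 20 − 2 = 18.
A6 applies: 18 − 2 = 16.
A7 does not apply.
Final offense level: 16.
Criminal history: 7 prior points → Category C (4+).
Level 16 falls in the 15-17 band.
Grid: Level 15-17 × Category C = 29-36 months.

29-36 months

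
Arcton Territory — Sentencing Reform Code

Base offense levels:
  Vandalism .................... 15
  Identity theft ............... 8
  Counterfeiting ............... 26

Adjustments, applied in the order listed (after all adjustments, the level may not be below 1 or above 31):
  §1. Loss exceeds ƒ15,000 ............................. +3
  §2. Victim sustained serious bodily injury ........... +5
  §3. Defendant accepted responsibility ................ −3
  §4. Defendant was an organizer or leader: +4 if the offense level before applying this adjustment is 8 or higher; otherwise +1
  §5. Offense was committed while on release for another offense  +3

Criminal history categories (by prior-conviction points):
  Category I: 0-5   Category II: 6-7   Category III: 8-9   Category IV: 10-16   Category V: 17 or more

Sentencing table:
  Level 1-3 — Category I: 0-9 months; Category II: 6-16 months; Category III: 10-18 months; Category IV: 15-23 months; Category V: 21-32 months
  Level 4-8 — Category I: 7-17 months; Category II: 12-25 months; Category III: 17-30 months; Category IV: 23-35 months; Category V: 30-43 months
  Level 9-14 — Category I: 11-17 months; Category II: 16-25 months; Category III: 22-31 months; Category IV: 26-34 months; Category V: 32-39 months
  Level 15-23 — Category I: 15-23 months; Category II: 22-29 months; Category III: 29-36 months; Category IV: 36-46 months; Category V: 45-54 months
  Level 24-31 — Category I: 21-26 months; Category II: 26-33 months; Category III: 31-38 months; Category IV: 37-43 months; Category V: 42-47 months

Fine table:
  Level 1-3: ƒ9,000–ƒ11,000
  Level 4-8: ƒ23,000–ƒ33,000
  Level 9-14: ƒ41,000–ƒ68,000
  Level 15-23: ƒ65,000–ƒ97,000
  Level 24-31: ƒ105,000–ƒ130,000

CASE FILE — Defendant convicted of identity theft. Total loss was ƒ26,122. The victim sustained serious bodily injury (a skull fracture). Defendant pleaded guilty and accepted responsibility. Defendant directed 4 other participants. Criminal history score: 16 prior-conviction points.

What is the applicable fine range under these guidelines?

Base offense level for identity theft: 8.
§1 applies: 8 + 3 = 11.
§2 applies: 11 + 5 = 16.
§3 applies: 16 − 3 = 13.
§4 applies (level before this adjustment is 13 ≥ 8, so +4): 13 + 4 = 17.
§5 does not apply.
Final offense level: 17.
Level 17 falls in the 15-23 band.
Fine table: Level 15-23 → ƒ65,000–ƒ97,000.

ƒ65,000–ƒ97,000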